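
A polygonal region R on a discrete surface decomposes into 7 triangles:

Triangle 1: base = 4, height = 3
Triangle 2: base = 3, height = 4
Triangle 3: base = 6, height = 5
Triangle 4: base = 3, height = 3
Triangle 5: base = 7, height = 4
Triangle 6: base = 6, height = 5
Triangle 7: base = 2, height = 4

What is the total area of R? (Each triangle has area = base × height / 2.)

(1/2)×4×3 + (1/2)×3×4 + (1/2)×6×5 + (1/2)×3×3 + (1/2)×7×4 + (1/2)×6×5 + (1/2)×2×4 = 64.5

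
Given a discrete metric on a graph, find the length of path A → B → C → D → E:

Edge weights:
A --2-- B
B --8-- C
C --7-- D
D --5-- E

Arc length = 2 + 8 + 7 + 5 = 22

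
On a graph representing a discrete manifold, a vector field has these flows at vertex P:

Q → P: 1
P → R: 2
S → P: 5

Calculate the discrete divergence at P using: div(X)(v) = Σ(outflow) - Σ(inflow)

Divergence = sum of outgoing flows = (-1) + 2 + (-5) = -4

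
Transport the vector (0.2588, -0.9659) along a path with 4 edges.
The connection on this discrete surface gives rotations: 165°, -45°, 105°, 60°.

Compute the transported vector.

Total rotation: 165° + (-45°) + 105° + 60° = 285° ≡ -75° (mod 360°). Final vector: (-0.8660, -0.5000)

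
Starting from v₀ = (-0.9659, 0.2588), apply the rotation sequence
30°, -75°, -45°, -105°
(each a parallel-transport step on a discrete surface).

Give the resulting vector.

Total rotation: 30° + (-75°) + (-45°) + (-105°) = -195° ≡ 165° (mod 360°). Final vector: (0.8660, -0.5000)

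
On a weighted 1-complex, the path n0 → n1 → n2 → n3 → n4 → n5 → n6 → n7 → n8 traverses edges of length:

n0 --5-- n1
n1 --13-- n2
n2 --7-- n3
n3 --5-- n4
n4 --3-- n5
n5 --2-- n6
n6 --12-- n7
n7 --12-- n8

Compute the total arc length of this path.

Arc length = 5 + 13 + 7 + 5 + 3 + 2 + 12 + 12 = 59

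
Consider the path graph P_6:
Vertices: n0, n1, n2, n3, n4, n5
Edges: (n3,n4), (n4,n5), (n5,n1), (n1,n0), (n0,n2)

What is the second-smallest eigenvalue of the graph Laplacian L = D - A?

The path graph P_n has Laplacian eigenvalues λ_k = 2 − 2cos(kπ/n), k = 0, 1, …, n−1. Here n = 6:
k=0: 2 − 2cos(0) = 0.0; k=1: 2 − 2cos(π/6) = 0.2679; k=2: 2 − 2cos(π/3) = 1.0; k=3: 2 − 2cos(π/2) = 2.0; k=4: 2 − 2cos(2π/3) = 3.0; k=5: 2 − 2cos(5π/6) = 3.7321.
Laplacian eigenvalues: [0.0, 0.2679, 1.0, 2.0, 3.0, 3.7321]. Algebraic connectivity (smallest non-zero eigenvalue) = 0.2679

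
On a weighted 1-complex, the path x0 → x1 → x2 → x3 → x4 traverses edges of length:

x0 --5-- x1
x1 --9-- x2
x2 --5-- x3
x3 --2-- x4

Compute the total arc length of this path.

Arc length = 5 + 9 + 5 + 2 = 21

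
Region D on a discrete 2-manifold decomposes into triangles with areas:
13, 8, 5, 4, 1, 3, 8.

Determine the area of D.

13 + 8 + 5 + 4 + 1 + 3 + 8 = 42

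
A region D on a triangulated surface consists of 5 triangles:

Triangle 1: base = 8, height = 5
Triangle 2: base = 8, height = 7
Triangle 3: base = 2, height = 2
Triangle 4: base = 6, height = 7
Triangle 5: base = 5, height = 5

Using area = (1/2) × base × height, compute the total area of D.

(1/2)×8×5 + (1/2)×8×7 + (1/2)×2×2 + (1/2)×6×7 + (1/2)×5×5 = 83.5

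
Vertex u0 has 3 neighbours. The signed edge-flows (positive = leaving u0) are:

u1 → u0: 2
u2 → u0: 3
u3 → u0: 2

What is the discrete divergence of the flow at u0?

Divergence = sum of outgoing flows = (-2) + (-3) + (-2) = -7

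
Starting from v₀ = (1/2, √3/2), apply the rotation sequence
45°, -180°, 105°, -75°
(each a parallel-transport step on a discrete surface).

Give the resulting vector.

Total rotation: 45° + (-180°) + 105° + (-75°) = -105°. Final vector: (0.7071, -0.7071)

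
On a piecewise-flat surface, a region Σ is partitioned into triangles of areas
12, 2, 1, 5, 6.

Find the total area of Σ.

12 + 2 + 1 + 5 + 6 = 26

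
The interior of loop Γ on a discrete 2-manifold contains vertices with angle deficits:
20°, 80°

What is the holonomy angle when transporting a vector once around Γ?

Holonomy = total enclosed curvature = 20° + 80° = 100°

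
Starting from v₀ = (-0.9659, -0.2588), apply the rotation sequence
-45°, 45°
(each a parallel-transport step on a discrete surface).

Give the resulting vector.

Total rotation: (-45°) + 45° = 0°. Final vector: (-0.9659, -0.2588)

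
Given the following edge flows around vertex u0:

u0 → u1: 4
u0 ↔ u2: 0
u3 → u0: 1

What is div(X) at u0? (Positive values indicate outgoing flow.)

Divergence = sum of outgoing flows = 4 + 0 + (-1) = 3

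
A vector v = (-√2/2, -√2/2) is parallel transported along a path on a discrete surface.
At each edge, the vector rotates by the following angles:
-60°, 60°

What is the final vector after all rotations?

Total rotation: (-60°) + 60° = 0°. Final vector: (-0.7071, -0.7071)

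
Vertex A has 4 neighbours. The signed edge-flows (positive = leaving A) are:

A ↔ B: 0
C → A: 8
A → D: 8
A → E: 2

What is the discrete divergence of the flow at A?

Divergence = sum of outgoing flows = 0 + (-8) + 8 + 2 = 2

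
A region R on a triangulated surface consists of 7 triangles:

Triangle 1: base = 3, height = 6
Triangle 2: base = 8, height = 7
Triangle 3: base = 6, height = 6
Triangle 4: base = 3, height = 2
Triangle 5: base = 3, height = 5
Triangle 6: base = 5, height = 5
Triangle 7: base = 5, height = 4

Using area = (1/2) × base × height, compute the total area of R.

(1/2)×3×6 + (1/2)×8×7 + (1/2)×6×6 + (1/2)×3×2 + (1/2)×3×5 + (1/2)×5×5 + (1/2)×5×4 = 88.0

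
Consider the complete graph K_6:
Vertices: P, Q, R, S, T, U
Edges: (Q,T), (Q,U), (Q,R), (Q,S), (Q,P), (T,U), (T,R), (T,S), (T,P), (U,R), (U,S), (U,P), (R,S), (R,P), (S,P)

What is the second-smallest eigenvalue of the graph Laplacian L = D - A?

For the complete graph K_n, L = nI − J (J = all-ones matrix). J has eigenvalues n (once, eigenvector 𝟙) and 0 (multiplicity n−1), so L has eigenvalues 0 (once) and n (multiplicity n−1). Here n = 6: eigenvalue 0 once and 6 with multiplicity 5.
Laplacian eigenvalues: [0.0, 6.0, 6.0, 6.0, 6.0, 6.0]. Algebraic connectivity (smallest non-zero eigenvalue) = 6.0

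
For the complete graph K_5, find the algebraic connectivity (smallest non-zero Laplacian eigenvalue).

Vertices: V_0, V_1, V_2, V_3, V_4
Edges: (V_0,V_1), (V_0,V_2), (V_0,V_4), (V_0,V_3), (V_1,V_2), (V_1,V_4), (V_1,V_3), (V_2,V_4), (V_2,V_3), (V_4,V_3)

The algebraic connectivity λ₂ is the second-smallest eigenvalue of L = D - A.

For the complete graph K_n, L = nI − J (J = all-ones matrix). J has eigenvalues n (once, eigenvector 𝟙) and 0 (multiplicity n−1), so L has eigenvalues 0 (once) and n (multiplicity n−1). Here n = 5: eigenvalue 0 once and 5 with multiplicity 4.
Laplacian eigenvalues: [0.0, 5.0, 5.0, 5.0, 5.0]. Algebraic connectivity (smallest non-zero eigenvalue) = 5.0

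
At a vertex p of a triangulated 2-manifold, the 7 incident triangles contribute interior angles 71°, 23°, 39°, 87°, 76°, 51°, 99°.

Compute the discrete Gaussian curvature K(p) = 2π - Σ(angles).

Sum of angles = 446°. K = 360° - 446° = -86° = -43π/90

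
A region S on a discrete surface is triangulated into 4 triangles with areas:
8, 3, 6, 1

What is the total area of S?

8 + 3 + 6 + 1 = 18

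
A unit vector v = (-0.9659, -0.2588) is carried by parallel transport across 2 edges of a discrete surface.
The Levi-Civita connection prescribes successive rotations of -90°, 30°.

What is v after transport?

Total rotation: (-90°) + 30° = -60°. Final vector: (-0.7071, 0.7071)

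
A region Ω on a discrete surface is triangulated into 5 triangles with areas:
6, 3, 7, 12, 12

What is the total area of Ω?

6 + 3 + 7 + 12 + 12 = 40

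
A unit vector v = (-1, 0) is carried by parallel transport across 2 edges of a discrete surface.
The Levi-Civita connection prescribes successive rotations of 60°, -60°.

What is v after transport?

Total rotation: 60° + (-60°) = 0°. Final vector: (-1, 0)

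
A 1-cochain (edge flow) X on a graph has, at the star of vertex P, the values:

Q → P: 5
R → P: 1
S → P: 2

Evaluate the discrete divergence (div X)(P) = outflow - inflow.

Divergence = sum of outgoing flows = (-5) + (-1) + (-2) = -8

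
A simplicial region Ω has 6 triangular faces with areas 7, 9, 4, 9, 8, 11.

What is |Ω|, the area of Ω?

7 + 9 + 4 + 9 + 8 + 11 = 48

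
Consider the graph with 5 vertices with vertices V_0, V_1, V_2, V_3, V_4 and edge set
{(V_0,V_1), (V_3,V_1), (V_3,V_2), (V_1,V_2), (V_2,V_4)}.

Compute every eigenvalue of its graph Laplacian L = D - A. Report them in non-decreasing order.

Degrees: deg(V_0) = 1, deg(V_1) = 3, deg(V_2) = 3, deg(V_3) = 2, deg(V_4) = 1.
L = D − A with rows/columns ordered (V_0, V_1, V_2, V_3, V_4):
  [ 1, -1,  0,  0,  0]
  [-1,  3, -1, -1,  0]
  [ 0, -1,  3, -1, -1]
  [ 0, -1, -1,  2,  0]
  [ 0,  0, -1,  0,  1]
Characteristic polynomial: det(λI − L) = λ(λ² − 5λ + 3)(λ² − 5λ + 5).
Roots: λ = 0; (λ² − 5λ + 3) = 0 ⇒ λ = (5 ± √13)/2 ≈ 0.6972, 4.3028; (λ² − 5λ + 5) = 0 ⇒ λ = (5 ± √5)/2 ≈ 1.382, 3.618.
(Check: the roots sum (with multiplicity) to 10, matching trace L = Σdeg = 2·5 = 10.)
Laplacian eigenvalues (increasing order): [0.0, 0.6972, 1.382, 3.618, 4.3028]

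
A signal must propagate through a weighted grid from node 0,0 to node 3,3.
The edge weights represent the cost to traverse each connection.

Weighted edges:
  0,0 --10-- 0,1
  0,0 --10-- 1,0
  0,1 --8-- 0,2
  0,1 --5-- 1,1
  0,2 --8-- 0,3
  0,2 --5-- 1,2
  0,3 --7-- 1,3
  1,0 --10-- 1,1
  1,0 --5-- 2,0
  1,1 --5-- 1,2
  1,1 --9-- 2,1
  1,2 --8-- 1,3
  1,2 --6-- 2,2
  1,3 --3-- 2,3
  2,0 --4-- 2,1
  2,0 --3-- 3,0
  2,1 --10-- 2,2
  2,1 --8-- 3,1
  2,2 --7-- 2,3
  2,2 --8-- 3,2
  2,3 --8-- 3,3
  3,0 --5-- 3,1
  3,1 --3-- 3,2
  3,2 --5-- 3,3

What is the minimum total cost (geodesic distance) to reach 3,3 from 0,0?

Shortest path: 0,0 → 1,0 → 2,0 → 3,0 → 3,1 → 3,2 → 3,3, total weight = 31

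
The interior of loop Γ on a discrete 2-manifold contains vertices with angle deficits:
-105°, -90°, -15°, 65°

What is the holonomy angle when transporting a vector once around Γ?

Holonomy = total enclosed curvature = (-105°) + (-90°) + (-15°) + 65° = -145°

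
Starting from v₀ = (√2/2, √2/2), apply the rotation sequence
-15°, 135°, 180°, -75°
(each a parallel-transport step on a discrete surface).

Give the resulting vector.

Total rotation: (-15°) + 135° + 180° + (-75°) = 225° ≡ -135° (mod 360°). Final vector: (0, -1)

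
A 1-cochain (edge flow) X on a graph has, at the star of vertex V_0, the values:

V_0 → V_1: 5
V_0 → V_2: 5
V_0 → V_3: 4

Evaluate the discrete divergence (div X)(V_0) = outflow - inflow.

Divergence = sum of outgoing flows = 5 + 5 + 4 = 14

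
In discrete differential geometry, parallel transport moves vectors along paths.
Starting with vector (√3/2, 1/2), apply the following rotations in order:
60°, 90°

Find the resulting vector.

Total rotation: 60° + 90° = 150°. Final vector: (-1, 0)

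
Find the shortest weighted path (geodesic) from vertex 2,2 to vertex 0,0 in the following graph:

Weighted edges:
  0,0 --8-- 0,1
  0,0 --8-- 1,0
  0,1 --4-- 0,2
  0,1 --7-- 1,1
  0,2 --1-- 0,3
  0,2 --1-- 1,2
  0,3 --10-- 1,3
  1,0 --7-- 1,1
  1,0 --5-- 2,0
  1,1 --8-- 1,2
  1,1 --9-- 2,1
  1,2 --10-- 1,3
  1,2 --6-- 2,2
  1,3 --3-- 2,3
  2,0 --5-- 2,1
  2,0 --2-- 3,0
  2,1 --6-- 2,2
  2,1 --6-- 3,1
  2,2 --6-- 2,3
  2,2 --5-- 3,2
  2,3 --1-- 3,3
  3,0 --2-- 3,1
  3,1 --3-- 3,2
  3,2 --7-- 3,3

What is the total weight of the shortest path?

Shortest path: 2,2 → 1,2 → 0,2 → 0,1 → 0,0, total weight = 19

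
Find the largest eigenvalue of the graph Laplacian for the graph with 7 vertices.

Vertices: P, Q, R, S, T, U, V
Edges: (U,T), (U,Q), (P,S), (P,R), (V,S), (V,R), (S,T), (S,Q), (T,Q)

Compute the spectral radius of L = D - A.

Degrees: deg(P) = 2, deg(Q) = 3, deg(R) = 2, deg(S) = 4, deg(T) = 3, deg(U) = 2, deg(V) = 2.
L = D − A with rows/columns ordered (P, Q, R, S, T, U, V):
  [ 2,  0, -1, -1,  0,  0,  0]
  [ 0,  3,  0, -1, -1, -1,  0]
  [-1,  0,  2,  0,  0,  0, -1]
  [-1, -1,  0,  4, -1,  0, -1]
  [ 0, -1,  0, -1,  3, -1,  0]
  [ 0, -1,  0,  0, -1,  2,  0]
  [ 0,  0, -1, -1,  0,  0,  2]
Characteristic polynomial: det(λI − L) = λ(λ² − 4λ + 2)(λ − 2)(λ² − 8λ + 14)(λ − 4).
Roots: λ = 0; (λ² − 4λ + 2) = 0 ⇒ λ = 2 ± √2 ≈ 0.5858, 3.4142; (λ − 2) = 0 ⇒ λ = 2; (λ² − 8λ + 14) = 0 ⇒ λ = 4 ± √2 ≈ 2.5858, 5.4142; (λ − 4) = 0 ⇒ λ = 4.
(Check: the roots sum (with multiplicity) to 18, matching trace L = Σdeg = 2·9 = 18.)
Laplacian eigenvalues: [0.0, 0.5858, 2.0, 2.5858, 3.4142, 4.0, 5.4142]. Largest eigenvalue (spectral radius) = 5.4142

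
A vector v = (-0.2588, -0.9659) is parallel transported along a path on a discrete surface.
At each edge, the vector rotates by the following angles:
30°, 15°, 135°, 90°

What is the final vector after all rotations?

Total rotation: 30° + 15° + 135° + 90° = 270° ≡ -90° (mod 360°). Final vector: (-0.9659, 0.2588)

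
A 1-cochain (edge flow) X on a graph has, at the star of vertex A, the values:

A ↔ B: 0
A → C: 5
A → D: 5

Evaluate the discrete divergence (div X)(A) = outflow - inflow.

Divergence = sum of outgoing flows = 0 + 5 + 5 = 10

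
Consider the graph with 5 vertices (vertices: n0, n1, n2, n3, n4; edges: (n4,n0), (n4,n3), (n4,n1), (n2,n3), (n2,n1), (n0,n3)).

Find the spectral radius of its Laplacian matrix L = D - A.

Degrees: deg(n0) = 2, deg(n1) = 2, deg(n2) = 2, deg(n3) = 3, deg(n4) = 3.
L = D − A with rows/columns ordered (n0, n1, n2, n3, n4):
  [ 2,  0,  0, -1, -1]
  [ 0,  2, -1,  0, -1]
  [ 0, -1,  2, -1,  0]
  [-1,  0, -1,  3, -1]
  [-1, -1,  0, -1,  3]
Characteristic polynomial: det(λI − L) = λ(λ² − 5λ + 5)(λ² − 7λ + 11).
Roots: λ = 0; (λ² − 5λ + 5) = 0 ⇒ λ = (5 ± √5)/2 ≈ 1.382, 3.618; (λ² − 7λ + 11) = 0 ⇒ λ = (7 ± √5)/2 ≈ 2.382, 4.618.
(Check: the roots sum (with multiplicity) to 12, matching trace L = Σdeg = 2·6 = 12.)
Laplacian eigenvalues: [0.0, 1.382, 2.382, 3.618, 4.618]. Largest eigenvalue (spectral radius) = 4.618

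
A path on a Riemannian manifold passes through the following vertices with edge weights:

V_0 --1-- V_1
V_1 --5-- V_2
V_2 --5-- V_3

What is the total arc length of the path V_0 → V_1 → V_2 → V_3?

Arc length = 1 + 5 + 5 = 11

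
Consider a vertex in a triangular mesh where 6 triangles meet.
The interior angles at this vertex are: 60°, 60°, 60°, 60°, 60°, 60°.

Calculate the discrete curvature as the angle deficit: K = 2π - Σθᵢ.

Sum of angles = 360°. K = 360° - 360° = 0°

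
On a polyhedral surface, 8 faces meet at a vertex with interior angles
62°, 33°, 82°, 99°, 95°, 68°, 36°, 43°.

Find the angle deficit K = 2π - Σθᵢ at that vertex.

Sum of angles = 518°. K = 360° - 518° = -158° = -79π/90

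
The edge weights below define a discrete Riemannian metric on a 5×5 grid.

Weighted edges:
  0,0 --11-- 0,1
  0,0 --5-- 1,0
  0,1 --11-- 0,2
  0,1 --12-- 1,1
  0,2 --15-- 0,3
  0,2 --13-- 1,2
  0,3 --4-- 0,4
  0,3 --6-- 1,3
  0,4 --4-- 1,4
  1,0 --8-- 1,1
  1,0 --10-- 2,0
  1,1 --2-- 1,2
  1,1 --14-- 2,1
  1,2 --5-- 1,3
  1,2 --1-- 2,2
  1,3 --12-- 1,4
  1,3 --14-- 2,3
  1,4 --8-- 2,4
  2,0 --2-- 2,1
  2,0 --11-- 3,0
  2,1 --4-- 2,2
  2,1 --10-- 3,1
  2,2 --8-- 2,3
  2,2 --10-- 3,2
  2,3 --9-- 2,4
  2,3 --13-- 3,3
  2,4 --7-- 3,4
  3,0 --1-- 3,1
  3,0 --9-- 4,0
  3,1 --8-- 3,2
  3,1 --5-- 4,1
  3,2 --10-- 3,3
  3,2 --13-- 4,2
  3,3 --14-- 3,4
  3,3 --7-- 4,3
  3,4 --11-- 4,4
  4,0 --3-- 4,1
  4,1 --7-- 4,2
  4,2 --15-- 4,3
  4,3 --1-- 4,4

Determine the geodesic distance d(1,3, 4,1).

Shortest path: 1,3 → 1,2 → 2,2 → 2,1 → 3,1 → 4,1, total weight = 25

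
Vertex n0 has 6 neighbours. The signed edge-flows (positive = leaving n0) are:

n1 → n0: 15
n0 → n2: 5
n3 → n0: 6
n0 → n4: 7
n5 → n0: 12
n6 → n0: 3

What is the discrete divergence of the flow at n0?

Divergence = sum of outgoing flows = (-15) + 5 + (-6) + 7 + (-12) + (-3) = -24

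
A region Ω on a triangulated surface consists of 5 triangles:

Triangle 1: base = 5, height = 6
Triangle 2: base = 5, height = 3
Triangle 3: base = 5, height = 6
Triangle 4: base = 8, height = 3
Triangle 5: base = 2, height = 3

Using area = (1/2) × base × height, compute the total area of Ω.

(1/2)×5×6 + (1/2)×5×3 + (1/2)×5×6 + (1/2)×8×3 + (1/2)×2×3 = 52.5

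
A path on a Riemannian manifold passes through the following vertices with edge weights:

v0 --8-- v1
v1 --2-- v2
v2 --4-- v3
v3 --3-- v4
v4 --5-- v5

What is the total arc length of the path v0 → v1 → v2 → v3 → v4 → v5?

Arc length = 8 + 2 + 4 + 3 + 5 = 22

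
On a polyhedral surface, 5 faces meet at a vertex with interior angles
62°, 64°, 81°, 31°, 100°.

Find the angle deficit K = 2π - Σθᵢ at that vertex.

Sum of angles = 338°. K = 360° - 338° = 22° = 11π/90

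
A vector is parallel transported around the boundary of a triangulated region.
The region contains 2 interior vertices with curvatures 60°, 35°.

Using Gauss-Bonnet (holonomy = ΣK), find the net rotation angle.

Holonomy = total enclosed curvature = 60° + 35° = 95°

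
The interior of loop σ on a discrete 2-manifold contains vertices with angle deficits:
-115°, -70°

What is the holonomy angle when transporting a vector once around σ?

Holonomy = total enclosed curvature = (-115°) + (-70°) = -185°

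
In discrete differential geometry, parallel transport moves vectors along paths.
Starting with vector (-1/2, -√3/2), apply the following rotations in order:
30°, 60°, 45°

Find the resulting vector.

Total rotation: 30° + 60° + 45° = 135°. Final vector: (0.9659, 0.2588)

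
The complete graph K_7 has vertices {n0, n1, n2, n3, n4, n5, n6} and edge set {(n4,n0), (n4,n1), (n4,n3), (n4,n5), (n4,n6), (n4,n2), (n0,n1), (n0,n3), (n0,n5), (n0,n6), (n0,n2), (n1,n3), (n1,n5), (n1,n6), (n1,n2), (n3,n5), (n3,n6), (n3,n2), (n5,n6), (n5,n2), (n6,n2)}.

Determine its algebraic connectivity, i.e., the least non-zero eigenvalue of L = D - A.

For the complete graph K_n, L = nI − J (J = all-ones matrix). J has eigenvalues n (once, eigenvector 𝟙) and 0 (multiplicity n−1), so L has eigenvalues 0 (once) and n (multiplicity n−1). Here n = 7: eigenvalue 0 once and 7 with multiplicity 6.
Laplacian eigenvalues: [0.0, 7.0, 7.0, 7.0, 7.0, 7.0, 7.0]. Algebraic connectivity (smallest non-zero eigenvalue) = 7.0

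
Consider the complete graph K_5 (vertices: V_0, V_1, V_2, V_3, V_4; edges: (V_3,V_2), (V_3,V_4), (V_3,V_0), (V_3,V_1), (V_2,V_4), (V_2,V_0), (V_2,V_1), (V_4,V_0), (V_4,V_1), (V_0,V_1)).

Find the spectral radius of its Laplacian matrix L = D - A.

For the complete graph K_n, L = nI − J (J = all-ones matrix). J has eigenvalues n (once, eigenvector 𝟙) and 0 (multiplicity n−1), so L has eigenvalues 0 (once) and n (multiplicity n−1). Here n = 5: eigenvalue 0 once and 5 with multiplicity 4.
Laplacian eigenvalues: [0.0, 5.0, 5.0, 5.0, 5.0]. Largest eigenvalue (spectral radius) = 5.0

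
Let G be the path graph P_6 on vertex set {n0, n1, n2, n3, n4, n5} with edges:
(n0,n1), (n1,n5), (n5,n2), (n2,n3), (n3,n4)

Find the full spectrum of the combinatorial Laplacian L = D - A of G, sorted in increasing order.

The path graph P_n has Laplacian eigenvalues λ_k = 2 − 2cos(kπ/n), k = 0, 1, …, n−1. Here n = 6:
k=0: 2 − 2cos(0) = 0.0; k=1: 2 − 2cos(π/6) = 0.2679; k=2: 2 − 2cos(π/3) = 1.0; k=3: 2 − 2cos(π/2) = 2.0; k=4: 2 − 2cos(2π/3) = 3.0; k=5: 2 − 2cos(5π/6) = 3.7321.
Laplacian eigenvalues (increasing order): [0.0, 0.2679, 1.0, 2.0, 3.0, 3.7321]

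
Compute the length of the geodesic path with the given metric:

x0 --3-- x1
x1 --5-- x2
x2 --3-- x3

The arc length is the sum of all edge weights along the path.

Arc length = 3 + 5 + 3 = 11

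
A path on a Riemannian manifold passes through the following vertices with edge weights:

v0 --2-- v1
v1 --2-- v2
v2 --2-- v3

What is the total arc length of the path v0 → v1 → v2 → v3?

Arc length = 2 + 2 + 2 = 6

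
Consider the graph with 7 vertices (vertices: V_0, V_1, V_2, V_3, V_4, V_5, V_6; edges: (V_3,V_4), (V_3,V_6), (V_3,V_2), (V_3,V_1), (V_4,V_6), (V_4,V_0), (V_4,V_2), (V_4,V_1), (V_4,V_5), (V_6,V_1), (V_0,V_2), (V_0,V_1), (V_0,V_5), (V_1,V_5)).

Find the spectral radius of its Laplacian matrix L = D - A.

Degrees: deg(V_0) = 4, deg(V_1) = 5, deg(V_2) = 3, deg(V_3) = 4, deg(V_4) = 6, deg(V_5) = 3, deg(V_6) = 3.
L = D − A with rows/columns ordered (V_0, V_1, V_2, V_3, V_4, V_5, V_6):
  [ 4, -1, -1,  0, -1, -1,  0]
  [-1,  5,  0, -1, -1, -1, -1]
  [-1,  0,  3, -1, -1,  0,  0]
  [ 0, -1, -1,  4, -1,  0, -1]
  [-1, -1, -1, -1,  6, -1, -1]
  [-1, -1,  0,  0, -1,  3,  0]
  [ 0, -1,  0, -1, -1,  0,  3]
Characteristic polynomial: det(λI − L) = λ(λ² − 7λ + 11)(λ² − 9λ + 17)(λ − 5)(λ − 7).
Roots: λ = 0; (λ² − 7λ + 11) = 0 ⇒ λ = (7 ± √5)/2 ≈ 2.382, 4.618; (λ² − 9λ + 17) = 0 ⇒ λ = (9 ± √13)/2 ≈ 2.6972, 6.3028; (λ − 5) = 0 ⇒ λ = 5; (λ − 7) = 0 ⇒ λ = 7.
(Check: the roots sum (with multiplicity) to 28, matching trace L = Σdeg = 2·14 = 28.)
Laplacian eigenvalues: [0.0, 2.382, 2.6972, 4.618, 5.0, 6.3028, 7.0]. Largest eigenvalue (spectral radius) = 7.0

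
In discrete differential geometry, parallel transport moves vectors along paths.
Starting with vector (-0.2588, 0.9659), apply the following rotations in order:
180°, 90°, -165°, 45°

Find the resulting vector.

Total rotation: 180° + 90° + (-165°) + 45° = 150°. Final vector: (-0.2588, -0.9659)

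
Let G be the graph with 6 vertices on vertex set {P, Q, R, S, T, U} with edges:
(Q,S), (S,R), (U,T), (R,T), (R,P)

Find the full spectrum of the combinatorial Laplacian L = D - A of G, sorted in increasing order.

Degrees: deg(P) = 1, deg(Q) = 1, deg(R) = 3, deg(S) = 2, deg(T) = 2, deg(U) = 1.
L = D − A with rows/columns ordered (P, Q, R, S, T, U):
  [ 1,  0, -1,  0,  0,  0]
  [ 0,  1,  0, -1,  0,  0]
  [-1,  0,  3, -1, -1,  0]
  [ 0, -1, -1,  2,  0,  0]
  [ 0,  0, -1,  0,  2, -1]
  [ 0,  0,  0,  0, -1,  1]
Characteristic polynomial: det(λI − L) = λ(λ² − 3λ + 1)(λ² − 5λ + 3)(λ − 2).
Roots: λ = 0; (λ² − 3λ + 1) = 0 ⇒ λ = (3 ± √5)/2 ≈ 0.382, 2.618; (λ² − 5λ + 3) = 0 ⇒ λ = (5 ± √13)/2 ≈ 0.6972, 4.3028; (λ − 2) = 0 ⇒ λ = 2.
(Check: the roots sum (with multiplicity) to 10, matching trace L = Σdeg = 2·5 = 10.)
Laplacian eigenvalues (increasing order): [0.0, 0.382, 0.6972, 2.0, 2.618, 4.3028]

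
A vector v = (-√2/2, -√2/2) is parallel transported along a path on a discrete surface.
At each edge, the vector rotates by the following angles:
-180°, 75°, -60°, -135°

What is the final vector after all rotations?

Total rotation: (-180°) + 75° + (-60°) + (-135°) = -300° ≡ 60° (mod 360°). Final vector: (0.2588, -0.9659)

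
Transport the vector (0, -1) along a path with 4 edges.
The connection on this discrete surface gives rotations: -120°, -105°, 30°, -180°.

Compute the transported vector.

Total rotation: (-120°) + (-105°) + 30° + (-180°) = -375° ≡ -15° (mod 360°). Final vector: (-0.2588, -0.9659)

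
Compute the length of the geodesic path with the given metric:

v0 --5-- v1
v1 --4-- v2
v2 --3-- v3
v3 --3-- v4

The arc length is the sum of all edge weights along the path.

Arc length = 5 + 4 + 3 + 3 = 15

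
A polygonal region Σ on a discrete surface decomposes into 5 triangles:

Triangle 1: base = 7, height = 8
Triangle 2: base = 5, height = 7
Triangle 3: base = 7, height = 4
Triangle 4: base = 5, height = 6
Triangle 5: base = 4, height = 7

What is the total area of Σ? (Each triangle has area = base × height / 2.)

(1/2)×7×8 + (1/2)×5×7 + (1/2)×7×4 + (1/2)×5×6 + (1/2)×4×7 = 88.5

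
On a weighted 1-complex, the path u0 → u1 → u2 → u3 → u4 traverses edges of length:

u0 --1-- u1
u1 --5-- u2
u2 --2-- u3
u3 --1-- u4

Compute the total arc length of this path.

Arc length = 1 + 5 + 2 + 1 = 9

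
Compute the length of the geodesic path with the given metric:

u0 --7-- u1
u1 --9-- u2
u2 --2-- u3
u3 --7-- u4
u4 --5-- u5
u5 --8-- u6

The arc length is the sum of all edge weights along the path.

Arc length = 7 + 9 + 2 + 7 + 5 + 8 = 38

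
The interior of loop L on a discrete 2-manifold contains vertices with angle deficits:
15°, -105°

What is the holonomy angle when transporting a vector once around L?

Holonomy = total enclosed curvature = 15° + (-105°) = -90°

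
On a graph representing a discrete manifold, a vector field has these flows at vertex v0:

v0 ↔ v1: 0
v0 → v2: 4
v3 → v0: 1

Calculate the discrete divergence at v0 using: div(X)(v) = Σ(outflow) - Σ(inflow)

Divergence = sum of outgoing flows = 0 + 4 + (-1) = 3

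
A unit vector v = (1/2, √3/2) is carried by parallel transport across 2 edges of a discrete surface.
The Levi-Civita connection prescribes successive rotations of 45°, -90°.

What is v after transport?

Total rotation: 45° + (-90°) = -45°. Final vector: (0.9659, 0.2588)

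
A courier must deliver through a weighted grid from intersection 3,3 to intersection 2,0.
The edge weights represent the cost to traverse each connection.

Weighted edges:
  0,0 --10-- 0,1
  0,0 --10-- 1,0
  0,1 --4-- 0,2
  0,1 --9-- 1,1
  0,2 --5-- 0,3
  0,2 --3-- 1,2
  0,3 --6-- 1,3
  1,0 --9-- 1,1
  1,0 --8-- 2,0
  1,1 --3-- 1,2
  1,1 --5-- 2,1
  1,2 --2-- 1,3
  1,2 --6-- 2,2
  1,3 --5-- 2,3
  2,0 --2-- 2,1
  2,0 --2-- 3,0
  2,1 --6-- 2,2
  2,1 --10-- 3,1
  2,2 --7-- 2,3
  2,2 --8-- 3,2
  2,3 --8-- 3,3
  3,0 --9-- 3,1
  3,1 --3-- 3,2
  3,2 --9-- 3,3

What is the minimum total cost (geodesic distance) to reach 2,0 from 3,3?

Shortest path: 3,3 → 2,3 → 2,2 → 2,1 → 2,0, total weight = 23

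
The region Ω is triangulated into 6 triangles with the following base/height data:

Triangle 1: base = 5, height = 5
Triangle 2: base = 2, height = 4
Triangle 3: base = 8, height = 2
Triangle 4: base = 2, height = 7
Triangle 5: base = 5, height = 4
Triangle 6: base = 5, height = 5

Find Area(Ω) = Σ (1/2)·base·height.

(1/2)×5×5 + (1/2)×2×4 + (1/2)×8×2 + (1/2)×2×7 + (1/2)×5×4 + (1/2)×5×5 = 54.0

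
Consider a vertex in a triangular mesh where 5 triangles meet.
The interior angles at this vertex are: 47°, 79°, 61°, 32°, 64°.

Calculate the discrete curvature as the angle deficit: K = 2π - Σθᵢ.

Sum of angles = 283°. K = 360° - 283° = 77° = 77π/180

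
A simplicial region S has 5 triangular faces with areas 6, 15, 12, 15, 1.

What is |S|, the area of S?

6 + 15 + 12 + 15 + 1 = 49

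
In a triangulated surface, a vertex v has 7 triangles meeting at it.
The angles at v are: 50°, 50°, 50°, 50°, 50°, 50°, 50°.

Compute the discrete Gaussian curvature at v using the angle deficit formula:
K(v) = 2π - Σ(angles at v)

Sum of angles = 350°. K = 360° - 350° = 10°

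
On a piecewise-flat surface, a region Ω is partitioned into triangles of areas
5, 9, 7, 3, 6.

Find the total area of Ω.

5 + 9 + 7 + 3 + 6 = 30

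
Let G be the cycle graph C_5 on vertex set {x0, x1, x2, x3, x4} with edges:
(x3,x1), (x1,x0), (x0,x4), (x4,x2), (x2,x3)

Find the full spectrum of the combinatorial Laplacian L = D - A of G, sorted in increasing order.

The cycle graph C_n has Laplacian eigenvalues λ_k = 2 − 2cos(2πk/n), k = 0, 1, …, n−1. Here n = 5:
k=0: 2 − 2cos(0) = 0.0; k=1: 2 − 2cos(2π/5) = 1.382; k=2: 2 − 2cos(4π/5) = 3.618; k=3: 2 − 2cos(6π/5) = 3.618; k=4: 2 − 2cos(8π/5) = 1.382.
Laplacian eigenvalues (increasing order): [0.0, 1.382, 1.382, 3.618, 3.618]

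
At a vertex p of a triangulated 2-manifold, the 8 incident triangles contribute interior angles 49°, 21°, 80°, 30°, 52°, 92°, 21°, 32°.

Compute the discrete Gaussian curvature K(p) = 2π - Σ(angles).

Sum of angles = 377°. K = 360° - 377° = -17° = -17π/180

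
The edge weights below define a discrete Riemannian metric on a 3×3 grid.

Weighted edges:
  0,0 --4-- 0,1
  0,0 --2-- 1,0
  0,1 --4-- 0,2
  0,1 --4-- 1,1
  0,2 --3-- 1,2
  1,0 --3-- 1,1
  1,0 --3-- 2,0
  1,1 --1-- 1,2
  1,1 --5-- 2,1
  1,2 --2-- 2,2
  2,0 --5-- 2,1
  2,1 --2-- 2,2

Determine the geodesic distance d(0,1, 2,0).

Shortest path: 0,1 → 0,0 → 1,0 → 2,0, total weight = 9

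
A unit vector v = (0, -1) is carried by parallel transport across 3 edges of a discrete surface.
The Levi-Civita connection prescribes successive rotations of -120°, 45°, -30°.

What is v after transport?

Total rotation: (-120°) + 45° + (-30°) = -105°. Final vector: (-0.9659, 0.2588)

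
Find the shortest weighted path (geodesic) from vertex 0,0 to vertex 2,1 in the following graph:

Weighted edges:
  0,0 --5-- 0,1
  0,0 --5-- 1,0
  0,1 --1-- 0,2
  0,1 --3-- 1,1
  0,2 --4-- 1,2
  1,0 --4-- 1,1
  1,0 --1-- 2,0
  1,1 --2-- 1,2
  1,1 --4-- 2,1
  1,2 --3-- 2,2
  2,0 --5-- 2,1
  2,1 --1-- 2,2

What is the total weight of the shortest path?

Shortest path: 0,0 → 1,0 → 2,0 → 2,1, total weight = 11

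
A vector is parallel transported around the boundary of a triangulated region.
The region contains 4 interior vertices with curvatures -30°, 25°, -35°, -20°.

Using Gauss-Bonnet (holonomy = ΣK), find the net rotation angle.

Holonomy = total enclosed curvature = (-30°) + 25° + (-35°) + (-20°) = -60°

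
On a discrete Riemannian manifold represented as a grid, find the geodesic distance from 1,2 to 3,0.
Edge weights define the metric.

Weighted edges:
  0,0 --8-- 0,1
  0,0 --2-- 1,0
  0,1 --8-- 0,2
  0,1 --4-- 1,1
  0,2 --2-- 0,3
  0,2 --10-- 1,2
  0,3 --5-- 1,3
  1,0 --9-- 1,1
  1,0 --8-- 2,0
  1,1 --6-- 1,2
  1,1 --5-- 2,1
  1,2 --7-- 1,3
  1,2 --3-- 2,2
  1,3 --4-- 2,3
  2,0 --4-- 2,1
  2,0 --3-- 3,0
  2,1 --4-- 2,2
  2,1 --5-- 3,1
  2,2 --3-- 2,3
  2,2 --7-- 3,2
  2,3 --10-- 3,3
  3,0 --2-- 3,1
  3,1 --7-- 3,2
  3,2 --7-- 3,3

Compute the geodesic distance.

Shortest path: 1,2 → 2,2 → 2,1 → 2,0 → 3,0, total weight = 14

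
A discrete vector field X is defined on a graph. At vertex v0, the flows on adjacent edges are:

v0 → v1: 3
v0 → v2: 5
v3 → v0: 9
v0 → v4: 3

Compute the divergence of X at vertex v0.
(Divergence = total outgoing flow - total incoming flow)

Divergence = sum of outgoing flows = 3 + 5 + (-9) + 3 = 2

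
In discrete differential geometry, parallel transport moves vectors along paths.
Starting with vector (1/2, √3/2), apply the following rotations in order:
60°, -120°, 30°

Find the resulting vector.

Total rotation: 60° + (-120°) + 30° = -30°. Final vector: (0.8660, 0.5000)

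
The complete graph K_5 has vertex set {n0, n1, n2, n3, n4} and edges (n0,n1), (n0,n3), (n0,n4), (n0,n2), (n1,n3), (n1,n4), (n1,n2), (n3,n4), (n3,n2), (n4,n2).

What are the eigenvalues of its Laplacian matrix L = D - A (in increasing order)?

For the complete graph K_n, L = nI − J (J = all-ones matrix). J has eigenvalues n (once, eigenvector 𝟙) and 0 (multiplicity n−1), so L has eigenvalues 0 (once) and n (multiplicity n−1). Here n = 5: eigenvalue 0 once and 5 with multiplicity 4.
Laplacian eigenvalues (increasing order): [0.0, 5.0, 5.0, 5.0, 5.0]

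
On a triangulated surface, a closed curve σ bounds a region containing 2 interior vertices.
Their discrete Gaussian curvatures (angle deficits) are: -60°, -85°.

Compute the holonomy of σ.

Holonomy = total enclosed curvature = (-60°) + (-85°) = -145°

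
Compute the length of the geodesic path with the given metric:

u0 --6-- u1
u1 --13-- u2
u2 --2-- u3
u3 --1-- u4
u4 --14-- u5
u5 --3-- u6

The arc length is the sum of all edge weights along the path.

Arc length = 6 + 13 + 2 + 1 + 14 + 3 = 39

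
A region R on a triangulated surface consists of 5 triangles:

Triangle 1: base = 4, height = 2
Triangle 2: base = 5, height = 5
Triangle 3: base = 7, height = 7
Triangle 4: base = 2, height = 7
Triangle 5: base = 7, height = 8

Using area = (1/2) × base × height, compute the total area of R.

(1/2)×4×2 + (1/2)×5×5 + (1/2)×7×7 + (1/2)×2×7 + (1/2)×7×8 = 76.0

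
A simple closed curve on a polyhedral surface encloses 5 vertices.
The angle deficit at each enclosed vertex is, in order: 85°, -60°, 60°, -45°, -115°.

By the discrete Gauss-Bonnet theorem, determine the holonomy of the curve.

Holonomy = total enclosed curvature = 85° + (-60°) + 60° + (-45°) + (-115°) = -75°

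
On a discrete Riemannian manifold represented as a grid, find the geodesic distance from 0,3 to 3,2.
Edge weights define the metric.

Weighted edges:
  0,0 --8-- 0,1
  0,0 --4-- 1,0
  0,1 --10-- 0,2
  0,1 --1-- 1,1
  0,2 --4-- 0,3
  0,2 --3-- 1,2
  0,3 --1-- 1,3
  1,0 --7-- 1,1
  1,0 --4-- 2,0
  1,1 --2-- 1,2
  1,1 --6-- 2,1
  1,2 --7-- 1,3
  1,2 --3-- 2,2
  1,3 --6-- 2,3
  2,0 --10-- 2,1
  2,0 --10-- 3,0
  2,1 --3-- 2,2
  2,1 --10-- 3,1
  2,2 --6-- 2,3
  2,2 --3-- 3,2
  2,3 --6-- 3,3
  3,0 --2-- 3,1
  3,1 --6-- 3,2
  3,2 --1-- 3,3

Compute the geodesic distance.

Shortest path: 0,3 → 0,2 → 1,2 → 2,2 → 3,2, total weight = 13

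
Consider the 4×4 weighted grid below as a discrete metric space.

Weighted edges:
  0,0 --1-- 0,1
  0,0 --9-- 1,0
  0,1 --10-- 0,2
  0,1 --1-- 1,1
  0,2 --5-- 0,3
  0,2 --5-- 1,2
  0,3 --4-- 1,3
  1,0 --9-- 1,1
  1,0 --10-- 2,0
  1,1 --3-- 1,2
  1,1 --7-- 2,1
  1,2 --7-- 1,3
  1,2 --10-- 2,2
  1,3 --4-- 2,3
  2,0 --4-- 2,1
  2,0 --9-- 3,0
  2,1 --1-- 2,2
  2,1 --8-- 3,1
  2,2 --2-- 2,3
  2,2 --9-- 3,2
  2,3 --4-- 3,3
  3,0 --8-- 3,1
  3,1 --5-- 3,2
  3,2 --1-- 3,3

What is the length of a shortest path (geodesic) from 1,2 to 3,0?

Shortest path: 1,2 → 1,1 → 2,1 → 2,0 → 3,0, total weight = 23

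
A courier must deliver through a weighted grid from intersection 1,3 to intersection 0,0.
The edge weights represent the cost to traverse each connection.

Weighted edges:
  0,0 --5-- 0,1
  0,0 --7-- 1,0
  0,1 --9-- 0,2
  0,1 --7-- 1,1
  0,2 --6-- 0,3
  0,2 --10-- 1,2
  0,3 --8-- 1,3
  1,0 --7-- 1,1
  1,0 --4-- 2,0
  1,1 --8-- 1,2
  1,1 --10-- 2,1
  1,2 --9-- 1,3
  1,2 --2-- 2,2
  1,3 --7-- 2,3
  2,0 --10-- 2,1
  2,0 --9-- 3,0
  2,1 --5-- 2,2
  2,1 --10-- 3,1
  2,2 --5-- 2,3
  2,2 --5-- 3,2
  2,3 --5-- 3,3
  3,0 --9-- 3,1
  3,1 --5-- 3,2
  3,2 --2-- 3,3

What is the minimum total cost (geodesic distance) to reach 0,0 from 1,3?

Shortest path: 1,3 → 0,3 → 0,2 → 0,1 → 0,0, total weight = 28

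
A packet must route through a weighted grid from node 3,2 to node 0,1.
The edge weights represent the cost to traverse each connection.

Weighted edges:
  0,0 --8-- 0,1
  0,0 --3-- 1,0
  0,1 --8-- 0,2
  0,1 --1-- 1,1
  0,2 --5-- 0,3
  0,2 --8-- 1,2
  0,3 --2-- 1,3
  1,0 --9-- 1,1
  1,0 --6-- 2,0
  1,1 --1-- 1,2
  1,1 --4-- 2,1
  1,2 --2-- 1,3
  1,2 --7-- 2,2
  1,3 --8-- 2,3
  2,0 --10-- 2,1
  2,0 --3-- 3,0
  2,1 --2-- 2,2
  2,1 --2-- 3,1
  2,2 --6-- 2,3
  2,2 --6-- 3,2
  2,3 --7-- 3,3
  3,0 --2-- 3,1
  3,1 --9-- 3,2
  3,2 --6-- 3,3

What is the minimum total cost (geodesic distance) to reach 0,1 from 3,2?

Shortest path: 3,2 → 2,2 → 2,1 → 1,1 → 0,1, total weight = 13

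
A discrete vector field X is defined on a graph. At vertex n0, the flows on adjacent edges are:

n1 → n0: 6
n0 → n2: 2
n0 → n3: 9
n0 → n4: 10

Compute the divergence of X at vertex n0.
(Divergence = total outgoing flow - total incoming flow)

Divergence = sum of outgoing flows = (-6) + 2 + 9 + 10 = 15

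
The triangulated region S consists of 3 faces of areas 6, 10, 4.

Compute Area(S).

6 + 10 + 4 = 20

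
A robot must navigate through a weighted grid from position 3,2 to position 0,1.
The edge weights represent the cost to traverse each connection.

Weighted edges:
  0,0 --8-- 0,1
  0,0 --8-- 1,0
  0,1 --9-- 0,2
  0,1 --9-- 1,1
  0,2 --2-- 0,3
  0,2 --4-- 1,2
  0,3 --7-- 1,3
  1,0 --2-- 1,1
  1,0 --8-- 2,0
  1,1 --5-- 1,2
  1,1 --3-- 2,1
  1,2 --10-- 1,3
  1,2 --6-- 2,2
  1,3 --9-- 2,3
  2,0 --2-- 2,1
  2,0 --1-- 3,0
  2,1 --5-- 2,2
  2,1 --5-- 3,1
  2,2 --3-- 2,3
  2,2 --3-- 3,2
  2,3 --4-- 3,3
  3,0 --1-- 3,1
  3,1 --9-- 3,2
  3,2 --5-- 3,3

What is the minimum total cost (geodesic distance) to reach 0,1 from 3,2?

Shortest path: 3,2 → 2,2 → 2,1 → 1,1 → 0,1, total weight = 20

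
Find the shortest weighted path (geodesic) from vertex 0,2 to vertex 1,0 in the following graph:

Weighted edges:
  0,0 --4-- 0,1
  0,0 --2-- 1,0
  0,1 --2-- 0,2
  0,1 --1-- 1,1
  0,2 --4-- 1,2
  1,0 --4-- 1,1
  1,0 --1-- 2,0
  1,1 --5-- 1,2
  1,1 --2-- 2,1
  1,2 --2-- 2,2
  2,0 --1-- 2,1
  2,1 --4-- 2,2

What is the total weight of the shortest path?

Shortest path: 0,2 → 0,1 → 1,1 → 1,0, total weight = 7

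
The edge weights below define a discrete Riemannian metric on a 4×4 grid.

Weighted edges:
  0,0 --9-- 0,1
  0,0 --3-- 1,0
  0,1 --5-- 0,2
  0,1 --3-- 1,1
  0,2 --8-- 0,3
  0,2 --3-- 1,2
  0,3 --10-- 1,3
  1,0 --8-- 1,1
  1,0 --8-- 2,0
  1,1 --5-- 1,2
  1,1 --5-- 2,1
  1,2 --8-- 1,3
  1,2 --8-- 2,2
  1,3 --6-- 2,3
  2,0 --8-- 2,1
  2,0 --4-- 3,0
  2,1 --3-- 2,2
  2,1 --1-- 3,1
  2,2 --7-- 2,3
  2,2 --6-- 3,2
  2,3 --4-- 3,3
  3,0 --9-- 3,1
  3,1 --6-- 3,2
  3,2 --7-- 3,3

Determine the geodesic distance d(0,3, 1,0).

Shortest path: 0,3 → 0,2 → 1,2 → 1,1 → 1,0, total weight = 24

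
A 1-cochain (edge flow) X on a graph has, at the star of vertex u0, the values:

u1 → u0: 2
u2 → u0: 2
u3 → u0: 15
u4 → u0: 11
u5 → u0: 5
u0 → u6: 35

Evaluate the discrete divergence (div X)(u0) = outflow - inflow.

Divergence = sum of outgoing flows = (-2) + (-2) + (-15) + (-11) + (-5) + 35 = 0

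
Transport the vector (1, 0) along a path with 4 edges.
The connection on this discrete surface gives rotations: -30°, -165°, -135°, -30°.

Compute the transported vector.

Total rotation: (-30°) + (-165°) + (-135°) + (-30°) = -360° ≡ 0° (mod 360°). Final vector: (1, 0)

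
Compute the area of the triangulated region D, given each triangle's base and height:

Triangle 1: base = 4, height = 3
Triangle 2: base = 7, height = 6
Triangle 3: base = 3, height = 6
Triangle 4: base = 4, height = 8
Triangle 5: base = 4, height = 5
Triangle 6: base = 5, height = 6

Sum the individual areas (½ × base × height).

(1/2)×4×3 + (1/2)×7×6 + (1/2)×3×6 + (1/2)×4×8 + (1/2)×4×5 + (1/2)×5×6 = 77.0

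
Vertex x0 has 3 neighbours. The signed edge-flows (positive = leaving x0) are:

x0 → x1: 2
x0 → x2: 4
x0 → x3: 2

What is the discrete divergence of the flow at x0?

Divergence = sum of outgoing flows = 2 + 4 + 2 = 8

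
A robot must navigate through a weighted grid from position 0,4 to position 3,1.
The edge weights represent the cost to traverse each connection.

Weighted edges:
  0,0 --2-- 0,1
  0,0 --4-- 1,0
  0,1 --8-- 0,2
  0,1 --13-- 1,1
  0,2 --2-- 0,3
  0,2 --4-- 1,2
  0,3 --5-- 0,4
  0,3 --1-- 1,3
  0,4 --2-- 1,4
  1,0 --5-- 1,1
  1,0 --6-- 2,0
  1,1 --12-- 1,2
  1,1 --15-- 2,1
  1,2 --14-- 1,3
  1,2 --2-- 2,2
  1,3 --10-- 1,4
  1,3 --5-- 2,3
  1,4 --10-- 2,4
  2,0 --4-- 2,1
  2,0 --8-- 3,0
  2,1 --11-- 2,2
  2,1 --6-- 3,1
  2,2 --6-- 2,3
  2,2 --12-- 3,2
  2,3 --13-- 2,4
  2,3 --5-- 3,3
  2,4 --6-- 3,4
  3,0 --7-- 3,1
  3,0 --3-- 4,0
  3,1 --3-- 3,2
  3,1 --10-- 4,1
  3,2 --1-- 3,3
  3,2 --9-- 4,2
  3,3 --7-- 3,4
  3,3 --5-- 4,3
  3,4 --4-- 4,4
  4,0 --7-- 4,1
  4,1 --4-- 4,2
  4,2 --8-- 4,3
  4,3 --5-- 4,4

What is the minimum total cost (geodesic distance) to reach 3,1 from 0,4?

Shortest path: 0,4 → 0,3 → 1,3 → 2,3 → 3,3 → 3,2 → 3,1, total weight = 20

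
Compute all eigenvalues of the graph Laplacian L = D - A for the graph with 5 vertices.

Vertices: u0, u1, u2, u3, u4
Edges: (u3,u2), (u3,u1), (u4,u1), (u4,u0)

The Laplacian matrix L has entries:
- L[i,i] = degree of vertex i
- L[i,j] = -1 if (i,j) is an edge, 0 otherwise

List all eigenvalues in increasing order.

Degrees: deg(u0) = 1, deg(u1) = 2, deg(u2) = 1, deg(u3) = 2, deg(u4) = 2.
L = D − A with rows/columns ordered (u0, u1, u2, u3, u4):
  [ 1,  0,  0,  0, -1]
  [ 0,  2,  0, -1, -1]
  [ 0,  0,  1, -1,  0]
  [ 0, -1, -1,  2,  0]
  [-1, -1,  0,  0,  2]
Characteristic polynomial: det(λI − L) = λ(λ² − 3λ + 1)(λ² − 5λ + 5).
Roots: λ = 0; (λ² − 3λ + 1) = 0 ⇒ λ = (3 ± √5)/2 ≈ 0.382, 2.618; (λ² − 5λ + 5) = 0 ⇒ λ = (5 ± √5)/2 ≈ 1.382, 3.618.
(Check: the roots sum (with multiplicity) to 8, matching trace L = Σdeg = 2·4 = 8.)
Laplacian eigenvalues (increasing order): [0.0, 0.382, 1.382, 2.618, 3.618]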